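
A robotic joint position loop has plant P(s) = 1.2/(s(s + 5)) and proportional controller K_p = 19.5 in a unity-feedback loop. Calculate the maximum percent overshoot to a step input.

15%

Closed-loop characteristic equation: s² + 5s + 23.4 = 0, so ω_n = 4.837 rad/s and ζ = 5/(2·4.837) = 0.5168.
%OS = 100·exp(−πζ/√(1−ζ²)) = 100·exp(−π·0.5168/√0.7329) = 15%.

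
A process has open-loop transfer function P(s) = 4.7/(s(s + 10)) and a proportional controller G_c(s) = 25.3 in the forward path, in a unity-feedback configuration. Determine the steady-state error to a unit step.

The open loop G_c(s)P(s) has a pole at the origin (type 1), so the static position error constant is infinite and e_ss = 1/(1+∞) = 0.

0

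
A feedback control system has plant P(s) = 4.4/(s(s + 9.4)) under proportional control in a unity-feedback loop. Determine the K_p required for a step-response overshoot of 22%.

K_p = 26.6

From %OS = 100·exp(−πζ/√(1−ζ²)) = 22%, ζ = −ln(0.22)/√(π²+ln²(0.22)) = 0.4342.
Characteristic equation s² + 9.4s + 4.4K_p = 0 gives ζ = 9.4/(2√(4.4K_p)).
Setting ζ = 0.4342: √(4.4K_p) = 9.4/(2·0.4342) = 10.83, so K_p = 117.2/4.4 = 26.6.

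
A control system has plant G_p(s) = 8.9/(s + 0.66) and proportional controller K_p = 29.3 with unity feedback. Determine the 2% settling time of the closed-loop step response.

Closed-loop transfer function: T(s) = K_p·G_p(s)/(1 + K_p·G_p(s)) = 260.8/(s + 0.66 + 260.8) = 260.8/(s + 261.4).
Time constant τ = 1/261.4 = 0.003825 s, so the 2% settling time is about 4τ = 0.0153 s.

T_s ≈ 0.0153 s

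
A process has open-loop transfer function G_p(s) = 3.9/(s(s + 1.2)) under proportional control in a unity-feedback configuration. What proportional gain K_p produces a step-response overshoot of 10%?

K_p = 0.264

From %OS = 100·exp(−πζ/√(1−ζ²)) = 10%, ζ = −ln(0.1)/√(π²+ln²(0.1)) = 0.5912.
Characteristic equation s² + 1.2s + 3.9K_p = 0 gives ζ = 1.2/(2√(3.9K_p)).
Setting ζ = 0.5912: √(3.9K_p) = 1.2/(2·0.5912) = 1.015, so K_p = 1.03/3.9 = 0.264.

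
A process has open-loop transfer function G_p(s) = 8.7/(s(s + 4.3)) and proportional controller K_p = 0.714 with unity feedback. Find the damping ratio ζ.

ζ = 0.863

The closed-loop denominator is s(s+4.3) + 0.714·8.7 = s² + 4.3s + 6.212.
So ω_n² = 6.212 ⇒ ω_n = 2.492 rad/s, and ζ = 4.3/(2ω_n) = 0.863.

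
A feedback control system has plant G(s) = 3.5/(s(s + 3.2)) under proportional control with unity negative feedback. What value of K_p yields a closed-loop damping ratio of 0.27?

K_p = 10

Closed-loop characteristic equation: s² + 3.2s + K_p·3.5 = 0.
So ω_n = √(3.5K_p) and 2ζω_n = 3.2, giving ζ = 3.2/(2√(3.5K_p)).
Setting ζ = 0.27: √(3.5K_p) = 3.2/(2·0.27) = 5.926, so K_p = 35.12/3.5 = 10.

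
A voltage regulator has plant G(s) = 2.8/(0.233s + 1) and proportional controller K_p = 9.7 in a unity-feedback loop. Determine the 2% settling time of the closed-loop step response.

T_s ≈ 0.0331 s

Closed loop: T(s) = K_p·G/(1+K_p·G) = 27.16/(0.233s + 1 + 27.16), with pole at s = −(1 + 27.16)/0.233 = −120.9.
τ = 1/120.9 = 0.008274 s, so 2% settling time ≈ 4τ = 0.0331 s.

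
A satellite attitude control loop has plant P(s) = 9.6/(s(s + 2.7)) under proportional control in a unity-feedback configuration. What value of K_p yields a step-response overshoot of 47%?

K_p = 3.48

From %OS = 100·exp(−πζ/√(1−ζ²)) = 47%, ζ = −ln(0.47)/√(π²+ln²(0.47)) = 0.2337.
Characteristic equation s² + 2.7s + 9.6K_p = 0 gives ζ = 2.7/(2√(9.6K_p)).
Setting ζ = 0.2337: √(9.6K_p) = 2.7/(2·0.2337) = 5.777, so K_p = 33.38/9.6 = 3.48.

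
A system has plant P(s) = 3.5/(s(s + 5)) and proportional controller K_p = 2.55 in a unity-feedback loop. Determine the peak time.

Closed-loop characteristic equation: s² + 5s + 8.925 = 0, so ω_n = 2.987 rad/s and ζ = 5/(2·2.987) = 0.8368.
Damped frequency ω_d = ω_n√(1−ζ²) = 1.636 rad/s, so peak time T_p = π/ω_d = 1.92 s.

T_p = 1.92 s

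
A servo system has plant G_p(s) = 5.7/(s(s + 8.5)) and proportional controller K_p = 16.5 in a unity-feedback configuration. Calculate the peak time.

From 1 + K_pG_p(s) = 0: s² + 8.5s + 94.05 = 0 ⇒ ω_n = 9.698, ζ = 0.4382.
Damped frequency ω_d = ω_n√(1−ζ²) = 8.717 rad/s, so peak time T_p = π/ω_d = 0.36 s.

T_p = 0.36 s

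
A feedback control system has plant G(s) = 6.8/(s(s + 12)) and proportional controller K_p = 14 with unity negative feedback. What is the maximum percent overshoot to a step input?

8.63%

The closed-loop denominator s² + 12s + 95.2 gives ω_n = √95.2 = 9.757 and ζ = 12/(2ω_n) = 0.6149.
%OS = 100·exp(−πζ/√(1−ζ²)) = 100·exp(−π·0.6149/√0.6218) = 8.63%.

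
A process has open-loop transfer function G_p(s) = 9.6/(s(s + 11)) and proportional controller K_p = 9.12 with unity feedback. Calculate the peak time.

T_p = 0.415 s

Closed-loop characteristic equation: s² + 11s + 87.55 = 0, so ω_n = 9.357 rad/s and ζ = 11/(2·9.357) = 0.5878.
Damped frequency ω_d = ω_n√(1−ζ²) = 7.57 rad/s, so peak time T_p = π/ω_d = 0.415 s.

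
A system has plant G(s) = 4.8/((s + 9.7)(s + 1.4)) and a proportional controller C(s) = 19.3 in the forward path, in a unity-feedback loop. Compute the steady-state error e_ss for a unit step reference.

The loop is type 0. Static position error constant K_pos = C(0)·G(0) = 19.3·0.3535 = 6.822.
Steady-state error to a unit step: e_ss = 1/(1+K_pos) = 1/7.822 = 0.128.

0.128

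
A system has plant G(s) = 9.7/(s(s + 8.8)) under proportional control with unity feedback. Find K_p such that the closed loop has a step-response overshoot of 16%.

From %OS = 100·exp(−πζ/√(1−ζ²)) = 16%, ζ = −ln(0.16)/√(π²+ln²(0.16)) = 0.5039.
Characteristic equation s² + 8.8s + 9.7K_p = 0 gives ζ = 8.8/(2√(9.7K_p)).
Setting ζ = 0.5039: √(9.7K_p) = 8.8/(2·0.5039) = 8.732, so K_p = 76.26/9.7 = 7.86.

K_p = 7.86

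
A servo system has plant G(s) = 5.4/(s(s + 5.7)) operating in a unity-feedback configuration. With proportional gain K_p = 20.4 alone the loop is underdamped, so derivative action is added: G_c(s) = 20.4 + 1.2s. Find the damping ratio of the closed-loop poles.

ζ = 0.58

Forward path: (20.4 + 1.2s)·5.4/(s(s+5.7)). The closed-loop characteristic equation is s² + (5.7 + 5.4·1.2)s + 5.4·20.4 = 0.
That is s² + 12.18s + 110.2 = 0, so ω_n = 10.5 rad/s and ζ = 12.18/(2·10.5) = 0.5802.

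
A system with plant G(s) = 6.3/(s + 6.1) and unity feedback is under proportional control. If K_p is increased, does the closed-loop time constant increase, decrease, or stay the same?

decrease

Closed-loop pole is at s = −(6.1+K_p·6.3); larger K_p moves it further left, so τ = 1/(6.1+K_p·6.3) decreases.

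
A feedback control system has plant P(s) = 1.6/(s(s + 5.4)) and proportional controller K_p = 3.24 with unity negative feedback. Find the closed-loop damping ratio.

ζ = 1.19

The closed-loop denominator is s(s+5.4) + 3.24·1.6 = s² + 5.4s + 5.184.
Matching s² + 2ζω_n s + ω_n²: ω_n = √5.184 = 2.277 rad/s and 2ζω_n = 5.4, so ζ = 5.4/(2·2.277) = 1.19.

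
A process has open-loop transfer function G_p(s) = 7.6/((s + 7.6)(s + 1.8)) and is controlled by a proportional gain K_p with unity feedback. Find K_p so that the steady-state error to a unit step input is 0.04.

For a type-0 loop with proportional control, e_ss = 1/(1 + K_p·G_p(0)).
G_p(0) = 0.5556. Require 1/(1 + K_p·0.5556) = 0.04, so 1 + 0.5556·K_p = 25.
K_p = (25 − 1)/0.5556 = 43.2.

K_p = 43.2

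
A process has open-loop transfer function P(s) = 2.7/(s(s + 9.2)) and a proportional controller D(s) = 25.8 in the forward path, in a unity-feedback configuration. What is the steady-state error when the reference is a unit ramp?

The loop has one pole at the origin (type 1). Velocity error constant K_v = lim_{s→0} s·D(s)P(s) = 25.8·2.7/9.2 = 7.572.
Steady-state error to a unit ramp: e_ss = 1/K_v = 0.132.

0.132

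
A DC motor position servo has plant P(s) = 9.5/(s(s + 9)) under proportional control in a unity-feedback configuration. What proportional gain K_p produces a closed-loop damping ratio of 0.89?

Closed-loop characteristic equation: s² + 9s + K_p·9.5 = 0.
So ω_n = √(9.5K_p) and 2ζω_n = 9, giving ζ = 9/(2√(9.5K_p)).
Setting ζ = 0.89: √(9.5K_p) = 9/(2·0.89) = 5.056, so K_p = 25.56/9.5 = 2.69.

K_p = 2.69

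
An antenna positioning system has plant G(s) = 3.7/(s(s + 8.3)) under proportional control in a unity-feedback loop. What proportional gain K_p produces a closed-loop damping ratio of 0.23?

Closed-loop characteristic equation: s² + 8.3s + K_p·3.7 = 0.
So ω_n = √(3.7K_p) and 2ζω_n = 8.3, giving ζ = 8.3/(2√(3.7K_p)).
Setting ζ = 0.23: √(3.7K_p) = 8.3/(2·0.23) = 18.04, so K_p = 325.6/3.7 = 88.

K_p = 88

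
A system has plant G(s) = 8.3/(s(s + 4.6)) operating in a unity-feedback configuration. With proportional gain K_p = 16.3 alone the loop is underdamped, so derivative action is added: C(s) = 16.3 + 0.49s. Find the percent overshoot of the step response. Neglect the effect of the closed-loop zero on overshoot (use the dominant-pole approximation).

Forward path: (16.3 + 0.49s)·8.3/(s(s+4.6)). The closed-loop characteristic equation is s² + (4.6 + 8.3·0.49)s + 8.3·16.3 = 0.
That is s² + 8.667s + 135.3 = 0, so ω_n = 11.63 rad/s and ζ = 8.667/(2·11.63) = 0.3726.
%OS = 100·exp(−πζ/√(1−ζ²)) = 28.3%.

28.3%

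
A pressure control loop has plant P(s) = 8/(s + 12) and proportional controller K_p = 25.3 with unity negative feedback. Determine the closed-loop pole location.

s = -214.4

Closed-loop transfer function: T(s) = K_p·P(s)/(1 + K_p·P(s)) = 202.4/(s + 12 + 202.4) = 202.4/(s + 214.4).
The closed-loop pole is at s = −214.4.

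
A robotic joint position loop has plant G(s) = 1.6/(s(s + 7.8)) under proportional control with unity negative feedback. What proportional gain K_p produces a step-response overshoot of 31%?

K_p = 77.9

From %OS = 100·exp(−πζ/√(1−ζ²)) = 31%, ζ = −ln(0.31)/√(π²+ln²(0.31)) = 0.3493.
Characteristic equation s² + 7.8s + 1.6K_p = 0 gives ζ = 7.8/(2√(1.6K_p)).
Setting ζ = 0.3493: √(1.6K_p) = 7.8/(2·0.3493) = 11.16, so K_p = 124.7/1.6 = 77.9.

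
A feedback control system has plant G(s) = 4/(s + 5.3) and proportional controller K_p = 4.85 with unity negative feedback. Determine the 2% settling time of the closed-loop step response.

T_s ≈ 0.162 s

Closed-loop transfer function: T(s) = K_p·G(s)/(1 + K_p·G(s)) = 19.4/(s + 5.3 + 19.4) = 19.4/(s + 24.7).
Time constant τ = 1/24.7 = 0.04049 s, so the 2% settling time is about 4τ = 0.162 s.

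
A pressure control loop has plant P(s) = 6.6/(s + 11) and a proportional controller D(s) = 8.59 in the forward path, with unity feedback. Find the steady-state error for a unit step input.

0.162

The loop is type 0. Static position error constant K_pos = D(0)·P(0) = 8.59·0.6 = 5.154.
Steady-state error to a unit step: e_ss = 1/(1+K_pos) = 1/6.154 = 0.162.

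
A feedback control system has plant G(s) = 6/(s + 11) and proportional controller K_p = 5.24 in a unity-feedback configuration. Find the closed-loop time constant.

Closed-loop transfer function: T(s) = K_p·G(s)/(1 + K_p·G(s)) = 31.44/(s + 11 + 31.44) = 31.44/(s + 42.44).
Time constant τ = 1/42.44 = 0.0236 s.

τ = 0.0236 s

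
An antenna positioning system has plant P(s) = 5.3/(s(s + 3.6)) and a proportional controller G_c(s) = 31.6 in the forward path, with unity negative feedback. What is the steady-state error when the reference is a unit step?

0

The open loop G_c(s)P(s) has a pole at the origin (type 1), so the static position error constant is infinite and e_ss = 1/(1+∞) = 0.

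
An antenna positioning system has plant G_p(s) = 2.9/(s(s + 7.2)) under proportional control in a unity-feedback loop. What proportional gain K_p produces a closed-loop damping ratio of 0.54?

Closed-loop characteristic equation: s² + 7.2s + K_p·2.9 = 0.
So ω_n = √(2.9K_p) and 2ζω_n = 7.2, giving ζ = 7.2/(2√(2.9K_p)).
Setting ζ = 0.54: √(2.9K_p) = 7.2/(2·0.54) = 6.667, so K_p = 44.44/2.9 = 15.3.

K_p = 15.3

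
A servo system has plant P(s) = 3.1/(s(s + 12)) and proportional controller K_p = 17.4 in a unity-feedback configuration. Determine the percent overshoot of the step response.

1.17%

From 1 + K_pP(s) = 0: s² + 12s + 53.94 = 0 ⇒ ω_n = 7.344, ζ = 0.817.
%OS = 100·exp(−πζ/√(1−ζ²)) = 100·exp(−π·0.817/√0.3326) = 1.17%.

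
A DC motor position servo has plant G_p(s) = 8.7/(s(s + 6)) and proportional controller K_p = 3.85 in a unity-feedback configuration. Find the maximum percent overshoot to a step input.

Closed-loop characteristic equation: s² + 6s + 33.49 = 0, so ω_n = 5.787 rad/s and ζ = 6/(2·5.787) = 0.5184.
%OS = 100·exp(−πζ/√(1−ζ²)) = 100·exp(−π·0.5184/√0.7313) = 14.9%.

14.9%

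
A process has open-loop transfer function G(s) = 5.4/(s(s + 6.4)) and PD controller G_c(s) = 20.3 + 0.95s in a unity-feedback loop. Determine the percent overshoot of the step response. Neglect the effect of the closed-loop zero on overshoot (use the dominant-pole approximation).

Forward path: (20.3 + 0.95s)·5.4/(s(s+6.4)). The closed-loop characteristic equation is s² + (6.4 + 5.4·0.95)s + 5.4·20.3 = 0.
That is s² + 11.53s + 109.6 = 0, so ω_n = 10.47 rad/s and ζ = 11.53/(2·10.47) = 0.5506.
%OS = 100·exp(−πζ/√(1−ζ²)) = 12.6%.

12.6%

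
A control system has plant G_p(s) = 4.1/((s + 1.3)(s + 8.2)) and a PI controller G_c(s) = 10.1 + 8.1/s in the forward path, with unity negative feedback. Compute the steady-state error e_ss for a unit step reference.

The open loop G_c(s)G_p(s) has a pole at the origin (type 1), so the static position error constant is infinite and e_ss = 1/(1+∞) = 0.

0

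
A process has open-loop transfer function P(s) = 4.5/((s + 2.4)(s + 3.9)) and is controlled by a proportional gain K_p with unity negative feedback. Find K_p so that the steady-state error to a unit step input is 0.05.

The loop is type 0, so e_ss(step) = 1/(1 + K_pos) with K_pos = K_p·P(0).
P(0) = 0.4808. Require 1/(1 + K_p·0.4808) = 0.05, so 1 + 0.4808·K_p = 20.
K_p = (20 − 1)/0.4808 = 39.5.

K_p = 39.5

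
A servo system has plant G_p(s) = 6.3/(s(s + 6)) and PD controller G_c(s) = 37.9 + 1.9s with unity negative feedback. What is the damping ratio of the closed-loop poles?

Forward path: (37.9 + 1.9s)·6.3/(s(s+6)). The closed-loop characteristic equation is s² + (6 + 6.3·1.9)s + 6.3·37.9 = 0.
That is s² + 17.97s + 238.8 = 0, so ω_n = 15.45 rad/s and ζ = 17.97/(2·15.45) = 0.5815.

ζ = 0.581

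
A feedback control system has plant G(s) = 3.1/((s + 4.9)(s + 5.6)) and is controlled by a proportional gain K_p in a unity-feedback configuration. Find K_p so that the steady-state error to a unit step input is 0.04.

K_p = 212

The loop is type 0, so e_ss(step) = 1/(1 + K_pos) with K_pos = K_p·G(0).
G(0) = 0.113. Require 1/(1 + K_p·0.113) = 0.04, so 1 + 0.113·K_p = 25.
K_p = (25 − 1)/0.113 = 212.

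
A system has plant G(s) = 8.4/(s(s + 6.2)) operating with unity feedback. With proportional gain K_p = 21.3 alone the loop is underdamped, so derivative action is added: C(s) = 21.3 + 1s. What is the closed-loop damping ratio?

ζ = 0.546

Forward path: (21.3 + 1s)·8.4/(s(s+6.2)). The closed-loop characteristic equation is s² + (6.2 + 8.4·1)s + 8.4·21.3 = 0.
That is s² + 14.6s + 178.9 = 0, so ω_n = 13.38 rad/s and ζ = 14.6/(2·13.38) = 0.5457.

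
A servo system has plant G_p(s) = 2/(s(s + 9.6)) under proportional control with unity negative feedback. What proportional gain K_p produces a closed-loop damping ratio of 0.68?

Closed-loop characteristic equation: s² + 9.6s + K_p·2 = 0.
So ω_n = √(2K_p) and 2ζω_n = 9.6, giving ζ = 9.6/(2√(2K_p)).
Setting ζ = 0.68: √(2K_p) = 9.6/(2·0.68) = 7.059, so K_p = 49.83/2 = 24.9.

K_p = 24.9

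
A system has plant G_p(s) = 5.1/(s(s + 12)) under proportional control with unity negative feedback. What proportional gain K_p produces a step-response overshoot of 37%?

From %OS = 100·exp(−πζ/√(1−ζ²)) = 37%, ζ = −ln(0.37)/√(π²+ln²(0.37)) = 0.3017.
Characteristic equation s² + 12s + 5.1K_p = 0 gives ζ = 12/(2√(5.1K_p)).
Setting ζ = 0.3017: √(5.1K_p) = 12/(2·0.3017) = 19.89, so K_p = 395.4/5.1 = 77.5.

K_p = 77.5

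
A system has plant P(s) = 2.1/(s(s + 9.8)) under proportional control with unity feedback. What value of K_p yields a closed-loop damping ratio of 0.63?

Closed-loop characteristic equation: s² + 9.8s + K_p·2.1 = 0.
So ω_n = √(2.1K_p) and 2ζω_n = 9.8, giving ζ = 9.8/(2√(2.1K_p)).
Setting ζ = 0.63: √(2.1K_p) = 9.8/(2·0.63) = 7.778, so K_p = 60.49/2.1 = 28.8.

K_p = 28.8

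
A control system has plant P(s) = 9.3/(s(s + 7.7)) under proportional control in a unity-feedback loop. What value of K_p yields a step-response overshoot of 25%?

From %OS = 100·exp(−πζ/√(1−ζ²)) = 25%, ζ = −ln(0.25)/√(π²+ln²(0.25)) = 0.4037.
Characteristic equation s² + 7.7s + 9.3K_p = 0 gives ζ = 7.7/(2√(9.3K_p)).
Setting ζ = 0.4037: √(9.3K_p) = 7.7/(2·0.4037) = 9.536, so K_p = 90.94/9.3 = 9.78.

K_p = 9.78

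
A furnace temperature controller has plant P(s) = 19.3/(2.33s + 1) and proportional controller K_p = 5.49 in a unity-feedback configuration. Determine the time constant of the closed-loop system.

Closed loop: T(s) = K_p·P/(1+K_p·P) = 106/(2.33s + 1 + 106), with pole at s = −(1 + 106)/2.33 = −45.9.
Closed-loop time constant τ = 1/45.9 = 0.0218 s.

τ = 0.0218 s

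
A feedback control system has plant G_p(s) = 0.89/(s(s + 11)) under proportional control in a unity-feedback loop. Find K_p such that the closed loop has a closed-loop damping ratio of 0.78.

Closed-loop characteristic equation: s² + 11s + K_p·0.89 = 0.
So ω_n = √(0.89K_p) and 2ζω_n = 11, giving ζ = 11/(2√(0.89K_p)).
Setting ζ = 0.78: √(0.89K_p) = 11/(2·0.78) = 7.051, so K_p = 49.72/0.89 = 55.9.

K_p = 55.9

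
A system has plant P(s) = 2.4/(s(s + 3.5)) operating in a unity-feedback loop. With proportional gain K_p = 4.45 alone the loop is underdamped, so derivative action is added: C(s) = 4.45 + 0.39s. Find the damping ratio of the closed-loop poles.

Forward path: (4.45 + 0.39s)·2.4/(s(s+3.5)). The closed-loop characteristic equation is s² + (3.5 + 2.4·0.39)s + 2.4·4.45 = 0.
That is s² + 4.436s + 10.68 = 0, so ω_n = 3.268 rad/s and ζ = 4.436/(2·3.268) = 0.6787.

ζ = 0.679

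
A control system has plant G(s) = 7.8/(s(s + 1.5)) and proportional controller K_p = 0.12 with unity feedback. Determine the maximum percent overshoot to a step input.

2.12%

The closed-loop denominator s² + 1.5s + 0.936 gives ω_n = √0.936 = 0.9675 and ζ = 1.5/(2ω_n) = 0.7752.
%OS = 100·exp(−πζ/√(1−ζ²)) = 100·exp(−π·0.7752/√0.399) = 2.12%.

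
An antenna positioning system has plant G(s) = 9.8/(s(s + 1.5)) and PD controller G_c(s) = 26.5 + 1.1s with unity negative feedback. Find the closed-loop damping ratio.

ζ = 0.381

Forward path: (26.5 + 1.1s)·9.8/(s(s+1.5)). The closed-loop characteristic equation is s² + (1.5 + 9.8·1.1)s + 9.8·26.5 = 0.
That is s² + 12.28s + 259.7 = 0, so ω_n = 16.12 rad/s and ζ = 12.28/(2·16.12) = 0.381.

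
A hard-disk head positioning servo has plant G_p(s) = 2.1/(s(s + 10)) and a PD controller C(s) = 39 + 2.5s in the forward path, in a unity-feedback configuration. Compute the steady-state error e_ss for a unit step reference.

The open loop C(s)G_p(s) has a pole at the origin (type 1), so the static position error constant is infinite and e_ss = 1/(1+∞) = 0.

0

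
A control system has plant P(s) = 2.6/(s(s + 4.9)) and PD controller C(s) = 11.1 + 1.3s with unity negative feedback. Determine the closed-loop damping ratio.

Forward path: (11.1 + 1.3s)·2.6/(s(s+4.9)). The closed-loop characteristic equation is s² + (4.9 + 2.6·1.3)s + 2.6·11.1 = 0.
That is s² + 8.28s + 28.86 = 0, so ω_n = 5.372 rad/s and ζ = 8.28/(2·5.372) = 0.7706.

ζ = 0.771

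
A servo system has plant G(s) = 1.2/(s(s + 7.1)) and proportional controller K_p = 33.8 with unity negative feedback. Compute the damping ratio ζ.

ζ = 0.557

With unity feedback the closed-loop characteristic equation is s² + 7.1s + 33.8·1.2 = s² + 7.1s + 40.56 = 0.
So ω_n² = 40.56 ⇒ ω_n = 6.369 rad/s, and ζ = 7.1/(2ω_n) = 0.557.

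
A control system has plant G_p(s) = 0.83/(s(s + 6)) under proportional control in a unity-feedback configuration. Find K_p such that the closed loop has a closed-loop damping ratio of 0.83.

Closed-loop characteristic equation: s² + 6s + K_p·0.83 = 0.
So ω_n = √(0.83K_p) and 2ζω_n = 6, giving ζ = 6/(2√(0.83K_p)).
Setting ζ = 0.83: √(0.83K_p) = 6/(2·0.83) = 3.614, so K_p = 13.06/0.83 = 15.7.

K_p = 15.7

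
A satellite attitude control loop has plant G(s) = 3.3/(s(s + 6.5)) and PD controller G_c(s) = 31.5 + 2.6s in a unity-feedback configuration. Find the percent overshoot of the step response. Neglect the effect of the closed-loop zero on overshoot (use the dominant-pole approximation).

3.17%

Forward path: (31.5 + 2.6s)·3.3/(s(s+6.5)). The closed-loop characteristic equation is s² + (6.5 + 3.3·2.6)s + 3.3·31.5 = 0.
That is s² + 15.08s + 103.9 = 0, so ω_n = 10.2 rad/s and ζ = 15.08/(2·10.2) = 0.7395.
%OS = 100·exp(−πζ/√(1−ζ²)) = 3.17%.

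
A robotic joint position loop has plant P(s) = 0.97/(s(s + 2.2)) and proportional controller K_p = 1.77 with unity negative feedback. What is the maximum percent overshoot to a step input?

0.78%

The closed-loop denominator s² + 2.2s + 1.717 gives ω_n = √1.717 = 1.31 and ζ = 2.2/(2ω_n) = 0.8395.
%OS = 100·exp(−πζ/√(1−ζ²)) = 100·exp(−π·0.8395/√0.2952) = 0.78%.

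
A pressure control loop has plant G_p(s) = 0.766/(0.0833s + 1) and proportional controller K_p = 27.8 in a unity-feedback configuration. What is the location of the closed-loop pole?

s = -267.6

Closed loop: T(s) = K_p·G_p/(1+K_p·G_p) = 21.29/(0.0833s + 1 + 21.29), with pole at s = −(1 + 21.29)/0.0833 = −267.6.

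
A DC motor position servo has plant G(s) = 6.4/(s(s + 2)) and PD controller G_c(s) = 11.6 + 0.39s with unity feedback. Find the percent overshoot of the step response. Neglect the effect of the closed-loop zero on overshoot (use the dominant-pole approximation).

Forward path: (11.6 + 0.39s)·6.4/(s(s+2)). The closed-loop characteristic equation is s² + (2 + 6.4·0.39)s + 6.4·11.6 = 0.
That is s² + 4.496s + 74.24 = 0, so ω_n = 8.616 rad/s and ζ = 4.496/(2·8.616) = 0.2609.
%OS = 100·exp(−πζ/√(1−ζ²)) = 42.8%.

42.8%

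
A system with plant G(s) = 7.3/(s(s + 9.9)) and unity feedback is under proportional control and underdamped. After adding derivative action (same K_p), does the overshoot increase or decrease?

decrease

With PD the characteristic equation becomes s² + (a + K·K_d)s + K·K_p = 0; the damping term grows, ζ rises, overshoot falls.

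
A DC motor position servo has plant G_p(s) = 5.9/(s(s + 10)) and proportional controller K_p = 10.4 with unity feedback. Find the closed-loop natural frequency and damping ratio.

ω_n = 7.83 rad/s, ζ = 0.638

With unity feedback the closed-loop characteristic equation is s² + 10s + 10.4·5.9 = s² + 10s + 61.36 = 0.
So ω_n² = 61.36 ⇒ ω_n = 7.833 rad/s, and ζ = 10/(2ω_n) = 0.638.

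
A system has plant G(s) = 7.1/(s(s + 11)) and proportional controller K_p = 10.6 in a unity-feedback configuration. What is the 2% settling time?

From 1 + K_pG(s) = 0: s² + 11s + 75.26 = 0 ⇒ ω_n = 8.675, ζ = 0.634.
2% settling time T_s ≈ 4/(ζω_n) = 4/5.5 = 0.727 s.

T_s ≈ 0.727 s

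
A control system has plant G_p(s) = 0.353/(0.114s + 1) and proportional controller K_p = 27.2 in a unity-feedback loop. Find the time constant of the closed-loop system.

τ = 0.0108 s

Closed loop: T(s) = K_p·G_p/(1+K_p·G_p) = 9.602/(0.114s + 1 + 9.602), with pole at s = −(1 + 9.602)/0.114 = −93.
Closed-loop time constant τ = 1/93 = 0.0108 s.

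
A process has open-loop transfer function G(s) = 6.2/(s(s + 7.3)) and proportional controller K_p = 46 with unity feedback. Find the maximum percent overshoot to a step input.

From 1 + K_pG(s) = 0: s² + 7.3s + 285.2 = 0 ⇒ ω_n = 16.89, ζ = 0.2161.
%OS = 100·exp(−πζ/√(1−ζ²)) = 100·exp(−π·0.2161/√0.9533) = 49.9%.

49.9%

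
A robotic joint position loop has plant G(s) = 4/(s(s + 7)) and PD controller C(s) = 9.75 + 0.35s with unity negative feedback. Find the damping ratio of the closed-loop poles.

Forward path: (9.75 + 0.35s)·4/(s(s+7)). The closed-loop characteristic equation is s² + (7 + 4·0.35)s + 4·9.75 = 0.
That is s² + 8.4s + 39 = 0, so ω_n = 6.245 rad/s and ζ = 8.4/(2·6.245) = 0.6725.

ζ = 0.673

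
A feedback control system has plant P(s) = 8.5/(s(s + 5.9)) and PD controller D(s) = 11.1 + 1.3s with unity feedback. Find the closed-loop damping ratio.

ζ = 0.873

Forward path: (11.1 + 1.3s)·8.5/(s(s+5.9)). The closed-loop characteristic equation is s² + (5.9 + 8.5·1.3)s + 8.5·11.1 = 0.
That is s² + 16.95s + 94.35 = 0, so ω_n = 9.713 rad/s and ζ = 16.95/(2·9.713) = 0.8725.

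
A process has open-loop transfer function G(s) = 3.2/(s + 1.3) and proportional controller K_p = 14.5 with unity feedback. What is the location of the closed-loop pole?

s = -47.7

Closed-loop transfer function: T(s) = K_p·G(s)/(1 + K_p·G(s)) = 46.4/(s + 1.3 + 46.4) = 46.4/(s + 47.7).
The closed-loop pole is at s = −47.7.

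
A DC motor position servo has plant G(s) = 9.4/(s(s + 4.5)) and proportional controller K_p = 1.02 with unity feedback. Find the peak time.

T_p = 1.48 s

From 1 + K_pG(s) = 0: s² + 4.5s + 9.588 = 0 ⇒ ω_n = 3.096, ζ = 0.7266.
Damped frequency ω_d = ω_n√(1−ζ²) = 2.127 rad/s, so peak time T_p = π/ω_d = 1.48 s.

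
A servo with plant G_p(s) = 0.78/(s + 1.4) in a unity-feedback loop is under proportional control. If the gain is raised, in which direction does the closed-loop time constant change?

The closed-loop bandwidth 1.4+K_p·0.78 grows with K_p, so τ shrinks.

decrease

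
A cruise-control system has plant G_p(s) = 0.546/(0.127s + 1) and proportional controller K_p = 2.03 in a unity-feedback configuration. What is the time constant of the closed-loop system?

τ = 0.0602 s

Closed loop: T(s) = K_p·G_p/(1+K_p·G_p) = 1.108/(0.127s + 1 + 1.108), with pole at s = −(1 + 1.108)/0.127 = −16.6.
Closed-loop time constant τ = 1/16.6 = 0.0602 s.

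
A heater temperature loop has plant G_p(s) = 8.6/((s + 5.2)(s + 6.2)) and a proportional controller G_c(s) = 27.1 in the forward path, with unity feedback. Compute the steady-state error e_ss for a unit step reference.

The loop is type 0. Static position error constant K_pos = G_c(0)·G_p(0) = 27.1·0.2667 = 7.229.
Steady-state error to a unit step: e_ss = 1/(1+K_pos) = 1/8.229 = 0.122.

0.122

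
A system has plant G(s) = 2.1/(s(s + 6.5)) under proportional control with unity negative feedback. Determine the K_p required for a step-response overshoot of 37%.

K_p = 55.2

From %OS = 100·exp(−πζ/√(1−ζ²)) = 37%, ζ = −ln(0.37)/√(π²+ln²(0.37)) = 0.3017.
Characteristic equation s² + 6.5s + 2.1K_p = 0 gives ζ = 6.5/(2√(2.1K_p)).
Setting ζ = 0.3017: √(2.1K_p) = 6.5/(2·0.3017) = 10.77, so K_p = 116/2.1 = 55.2.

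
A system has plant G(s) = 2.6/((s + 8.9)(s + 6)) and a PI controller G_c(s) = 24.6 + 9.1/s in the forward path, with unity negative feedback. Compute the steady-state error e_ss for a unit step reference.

0

The open loop G_c(s)G(s) has a pole at the origin (type 1), so the static position error constant is infinite and e_ss = 1/(1+∞) = 0.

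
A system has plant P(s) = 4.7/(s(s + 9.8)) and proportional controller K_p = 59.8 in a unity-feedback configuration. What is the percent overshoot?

From 1 + K_pP(s) = 0: s² + 9.8s + 281.1 = 0 ⇒ ω_n = 16.76, ζ = 0.2923.
%OS = 100·exp(−πζ/√(1−ζ²)) = 100·exp(−π·0.2923/√0.9146) = 38.3%.

38.3%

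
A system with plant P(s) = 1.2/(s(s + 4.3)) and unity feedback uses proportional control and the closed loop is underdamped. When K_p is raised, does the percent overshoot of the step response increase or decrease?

increase

ζ = 4.3/(2√(1.2K_p)) decreases as K_p grows; lower damping means more overshoot.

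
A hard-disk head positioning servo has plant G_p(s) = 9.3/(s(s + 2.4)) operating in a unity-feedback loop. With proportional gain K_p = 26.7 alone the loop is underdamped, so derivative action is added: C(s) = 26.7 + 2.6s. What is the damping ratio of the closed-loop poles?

ζ = 0.843

Forward path: (26.7 + 2.6s)·9.3/(s(s+2.4)). The closed-loop characteristic equation is s² + (2.4 + 9.3·2.6)s + 9.3·26.7 = 0.
That is s² + 26.58s + 248.3 = 0, so ω_n = 15.76 rad/s and ζ = 26.58/(2·15.76) = 0.8434.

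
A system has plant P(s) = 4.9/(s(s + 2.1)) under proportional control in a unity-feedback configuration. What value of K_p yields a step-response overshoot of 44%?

K_p = 3.52

From %OS = 100·exp(−πζ/√(1−ζ²)) = 44%, ζ = −ln(0.44)/√(π²+ln²(0.44)) = 0.2528.
Characteristic equation s² + 2.1s + 4.9K_p = 0 gives ζ = 2.1/(2√(4.9K_p)).
Setting ζ = 0.2528: √(4.9K_p) = 2.1/(2·0.2528) = 4.153, so K_p = 17.25/4.9 = 3.52.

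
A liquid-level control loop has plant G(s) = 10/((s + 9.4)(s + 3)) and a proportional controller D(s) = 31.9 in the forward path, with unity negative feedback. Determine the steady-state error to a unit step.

The loop is type 0. Static position error constant K_pos = D(0)·G(0) = 31.9·0.3546 = 11.31.
Steady-state error to a unit step: e_ss = 1/(1+K_pos) = 1/12.31 = 0.0812.

0.0812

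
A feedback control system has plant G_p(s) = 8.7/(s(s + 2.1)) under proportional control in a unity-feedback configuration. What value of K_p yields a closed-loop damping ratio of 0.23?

K_p = 2.4

Closed-loop characteristic equation: s² + 2.1s + K_p·8.7 = 0.
So ω_n = √(8.7K_p) and 2ζω_n = 2.1, giving ζ = 2.1/(2√(8.7K_p)).
Setting ζ = 0.23: √(8.7K_p) = 2.1/(2·0.23) = 4.565, so K_p = 20.84/8.7 = 2.4.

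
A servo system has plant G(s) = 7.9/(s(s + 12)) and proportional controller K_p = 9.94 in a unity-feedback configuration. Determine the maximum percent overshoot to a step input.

From 1 + K_pG(s) = 0: s² + 12s + 78.53 = 0 ⇒ ω_n = 8.861, ζ = 0.6771.
%OS = 100·exp(−πζ/√(1−ζ²)) = 100·exp(−π·0.6771/√0.5416) = 5.55%.

5.55%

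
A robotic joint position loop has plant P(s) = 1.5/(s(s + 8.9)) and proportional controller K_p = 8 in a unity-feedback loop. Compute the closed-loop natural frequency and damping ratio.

ω_n = 3.46 rad/s, ζ = 1.28

The closed-loop denominator is s(s+8.9) + 8·1.5 = s² + 8.9s + 12.
Matching s² + 2ζω_n s + ω_n²: ω_n = √12 = 3.464 rad/s and 2ζω_n = 8.9, so ζ = 8.9/(2·3.464) = 1.28.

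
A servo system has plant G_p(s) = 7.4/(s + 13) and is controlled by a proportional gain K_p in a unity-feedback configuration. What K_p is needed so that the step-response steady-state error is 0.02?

Steady-state error for a unit step on this type-0 loop is 1/(1 + K_p·G_p(0)).
G_p(0) = 0.5692. Require 1/(1 + K_p·0.5692) = 0.02, so 1 + 0.5692·K_p = 50.
K_p = (50 − 1)/0.5692 = 86.1.

K_p = 86.1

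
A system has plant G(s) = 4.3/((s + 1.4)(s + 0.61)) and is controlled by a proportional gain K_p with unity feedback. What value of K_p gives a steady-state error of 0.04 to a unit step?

The loop is type 0, so e_ss(step) = 1/(1 + K_pos) with K_pos = K_p·G(0).
G(0) = 5.035. Require 1/(1 + K_p·5.035) = 0.04, so 1 + 5.035·K_p = 25.
K_p = (25 − 1)/5.035 = 4.77.

K_p = 4.77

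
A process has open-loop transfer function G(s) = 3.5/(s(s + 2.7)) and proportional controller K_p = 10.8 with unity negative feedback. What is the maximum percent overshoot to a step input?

49.3%

The closed-loop denominator s² + 2.7s + 37.8 gives ω_n = √37.8 = 6.148 and ζ = 2.7/(2ω_n) = 0.2196.
%OS = 100·exp(−πζ/√(1−ζ²)) = 100·exp(−π·0.2196/√0.9518) = 49.3%.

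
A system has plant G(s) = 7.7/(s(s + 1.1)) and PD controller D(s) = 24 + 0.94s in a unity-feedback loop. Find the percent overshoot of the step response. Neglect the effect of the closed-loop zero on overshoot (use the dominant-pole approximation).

36.3%

Forward path: (24 + 0.94s)·7.7/(s(s+1.1)). The closed-loop characteristic equation is s² + (1.1 + 7.7·0.94)s + 7.7·24 = 0.
That is s² + 8.338s + 184.8 = 0, so ω_n = 13.59 rad/s and ζ = 8.338/(2·13.59) = 0.3067.
%OS = 100·exp(−πζ/√(1−ζ²)) = 36.3%.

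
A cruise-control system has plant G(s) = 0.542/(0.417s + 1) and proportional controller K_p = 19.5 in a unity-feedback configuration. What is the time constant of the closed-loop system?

Closed loop: T(s) = K_p·G/(1+K_p·G) = 10.57/(0.417s + 1 + 10.57), with pole at s = −(1 + 10.57)/0.417 = −27.74.
Closed-loop time constant τ = 1/27.74 = 0.036 s.

τ = 0.036 s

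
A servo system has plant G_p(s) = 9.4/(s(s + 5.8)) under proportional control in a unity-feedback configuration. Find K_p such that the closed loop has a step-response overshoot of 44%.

From %OS = 100·exp(−πζ/√(1−ζ²)) = 44%, ζ = −ln(0.44)/√(π²+ln²(0.44)) = 0.2528.
Characteristic equation s² + 5.8s + 9.4K_p = 0 gives ζ = 5.8/(2√(9.4K_p)).
Setting ζ = 0.2528: √(9.4K_p) = 5.8/(2·0.2528) = 11.47, so K_p = 131.6/9.4 = 14.

K_p = 14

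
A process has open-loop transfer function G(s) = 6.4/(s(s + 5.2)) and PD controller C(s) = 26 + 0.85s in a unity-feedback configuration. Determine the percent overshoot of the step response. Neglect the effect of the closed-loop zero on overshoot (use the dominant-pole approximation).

24.1%

Forward path: (26 + 0.85s)·6.4/(s(s+5.2)). The closed-loop characteristic equation is s² + (5.2 + 6.4·0.85)s + 6.4·26 = 0.
That is s² + 10.64s + 166.4 = 0, so ω_n = 12.9 rad/s and ζ = 10.64/(2·12.9) = 0.4124.
%OS = 100·exp(−πζ/√(1−ζ²)) = 24.1%.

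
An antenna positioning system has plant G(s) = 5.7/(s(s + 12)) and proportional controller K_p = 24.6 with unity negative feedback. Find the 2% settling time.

T_s ≈ 0.667 s

From 1 + K_pG(s) = 0: s² + 12s + 140.2 = 0 ⇒ ω_n = 11.84, ζ = 0.5067.
2% settling time T_s ≈ 4/(ζω_n) = 4/6 = 0.667 s.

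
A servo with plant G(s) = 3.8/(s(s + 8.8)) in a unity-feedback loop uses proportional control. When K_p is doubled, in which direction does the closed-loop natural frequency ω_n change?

increase

ω_n = √(3.8·K_p), which grows with K_p.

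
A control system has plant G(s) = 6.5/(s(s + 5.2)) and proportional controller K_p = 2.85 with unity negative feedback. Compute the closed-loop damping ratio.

1 + K_p·G(s) = 0 gives s² + 5.2s + 18.53 = 0.
So ω_n² = 18.53 ⇒ ω_n = 4.304 rad/s, and ζ = 5.2/(2ω_n) = 0.604.

ζ = 0.604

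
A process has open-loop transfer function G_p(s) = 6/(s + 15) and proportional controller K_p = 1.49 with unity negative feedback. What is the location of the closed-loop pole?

s = -23.94

Closed-loop transfer function: T(s) = K_p·G_p(s)/(1 + K_p·G_p(s)) = 8.94/(s + 15 + 8.94) = 8.94/(s + 23.94).
The closed-loop pole is at s = −23.94.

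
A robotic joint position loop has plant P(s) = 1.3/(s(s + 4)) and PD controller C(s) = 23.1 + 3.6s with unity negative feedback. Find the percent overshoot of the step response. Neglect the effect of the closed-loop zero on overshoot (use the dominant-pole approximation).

Forward path: (23.1 + 3.6s)·1.3/(s(s+4)). The closed-loop characteristic equation is s² + (4 + 1.3·3.6)s + 1.3·23.1 = 0.
That is s² + 8.68s + 30.03 = 0, so ω_n = 5.48 rad/s and ζ = 8.68/(2·5.48) = 0.792.
%OS = 100·exp(−πζ/√(1−ζ²)) = 1.7%.

1.7%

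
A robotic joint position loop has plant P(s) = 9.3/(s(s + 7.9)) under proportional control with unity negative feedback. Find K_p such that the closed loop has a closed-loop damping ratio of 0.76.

K_p = 2.9

Closed-loop characteristic equation: s² + 7.9s + K_p·9.3 = 0.
So ω_n = √(9.3K_p) and 2ζω_n = 7.9, giving ζ = 7.9/(2√(9.3K_p)).
Setting ζ = 0.76: √(9.3K_p) = 7.9/(2·0.76) = 5.197, so K_p = 27.01/9.3 = 2.9.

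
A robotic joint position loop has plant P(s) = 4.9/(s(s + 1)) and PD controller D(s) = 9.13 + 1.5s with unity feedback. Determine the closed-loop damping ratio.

ζ = 0.624

Forward path: (9.13 + 1.5s)·4.9/(s(s+1)). The closed-loop characteristic equation is s² + (1 + 4.9·1.5)s + 4.9·9.13 = 0.
That is s² + 8.35s + 44.74 = 0, so ω_n = 6.689 rad/s and ζ = 8.35/(2·6.689) = 0.6242.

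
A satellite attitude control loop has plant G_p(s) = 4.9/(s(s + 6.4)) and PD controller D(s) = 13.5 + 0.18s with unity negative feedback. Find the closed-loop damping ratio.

Forward path: (13.5 + 0.18s)·4.9/(s(s+6.4)). The closed-loop characteristic equation is s² + (6.4 + 4.9·0.18)s + 4.9·13.5 = 0.
That is s² + 7.282s + 66.15 = 0, so ω_n = 8.133 rad/s and ζ = 7.282/(2·8.133) = 0.4477.

ζ = 0.448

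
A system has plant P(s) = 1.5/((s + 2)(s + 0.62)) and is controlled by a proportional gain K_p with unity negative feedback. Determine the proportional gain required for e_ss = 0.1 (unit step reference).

K_p = 7.44

The loop is type 0, so e_ss(step) = 1/(1 + K_pos) with K_pos = K_p·P(0).
P(0) = 1.21. Require 1/(1 + K_p·1.21) = 0.1, so 1 + 1.21·K_p = 10.
K_p = (10 − 1)/1.21 = 7.44.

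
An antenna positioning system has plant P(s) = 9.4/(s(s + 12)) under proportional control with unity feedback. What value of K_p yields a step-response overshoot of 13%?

From %OS = 100·exp(−πζ/√(1−ζ²)) = 13%, ζ = −ln(0.13)/√(π²+ln²(0.13)) = 0.5446.
Characteristic equation s² + 12s + 9.4K_p = 0 gives ζ = 12/(2√(9.4K_p)).
Setting ζ = 0.5446: √(9.4K_p) = 12/(2·0.5446) = 11.02, so K_p = 121.4/9.4 = 12.9.

K_p = 12.9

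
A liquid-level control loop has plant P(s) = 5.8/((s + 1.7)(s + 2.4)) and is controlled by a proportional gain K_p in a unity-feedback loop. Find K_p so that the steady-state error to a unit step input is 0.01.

K_p = 69.6

Steady-state error for a unit step on this type-0 loop is 1/(1 + K_p·P(0)).
P(0) = 1.422. Require 1/(1 + K_p·1.422) = 0.01, so 1 + 1.422·K_p = 100.
K_p = (100 − 1)/1.422 = 69.6.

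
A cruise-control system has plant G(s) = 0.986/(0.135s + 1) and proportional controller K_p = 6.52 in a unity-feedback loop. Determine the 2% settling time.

Closed loop: T(s) = K_p·G/(1+K_p·G) = 6.429/(0.135s + 1 + 6.429), with pole at s = −(1 + 6.429)/0.135 = −55.03.
τ = 1/55.03 = 0.01817 s, so 2% settling time ≈ 4τ = 0.0727 s.

T_s ≈ 0.0727 s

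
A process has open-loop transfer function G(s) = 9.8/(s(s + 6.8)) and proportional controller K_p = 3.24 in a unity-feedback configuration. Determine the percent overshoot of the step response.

From 1 + K_pG(s) = 0: s² + 6.8s + 31.75 = 0 ⇒ ω_n = 5.635, ζ = 0.6034.
%OS = 100·exp(−πζ/√(1−ζ²)) = 100·exp(−π·0.6034/√0.6359) = 9.28%.

9.28%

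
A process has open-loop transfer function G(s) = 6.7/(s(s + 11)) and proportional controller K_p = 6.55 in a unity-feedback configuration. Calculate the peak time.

Closed-loop characteristic equation: s² + 11s + 43.88 = 0, so ω_n = 6.625 rad/s and ζ = 11/(2·6.625) = 0.8302.
Damped frequency ω_d = ω_n√(1−ζ²) = 3.693 rad/s, so peak time T_p = π/ω_d = 0.851 s.

T_p = 0.851 s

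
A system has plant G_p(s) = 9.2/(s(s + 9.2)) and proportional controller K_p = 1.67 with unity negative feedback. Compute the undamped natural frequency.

1 + K_p·G_p(s) = 0 gives s² + 9.2s + 15.36 = 0.
Matching s² + 2ζω_n s + ω_n²: ω_n = √15.36 = 3.92 rad/s and 2ζω_n = 9.2, so ζ = 9.2/(2·3.92) = 1.17.

ω_n = 3.92 rad/s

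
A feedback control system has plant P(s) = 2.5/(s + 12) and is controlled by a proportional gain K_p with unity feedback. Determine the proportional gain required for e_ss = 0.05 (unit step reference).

Steady-state error for a unit step on this type-0 loop is 1/(1 + K_p·P(0)).
P(0) = 0.2083. Require 1/(1 + K_p·0.2083) = 0.05, so 1 + 0.2083·K_p = 20.
K_p = (20 − 1)/0.2083 = 91.2.

K_p = 91.2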